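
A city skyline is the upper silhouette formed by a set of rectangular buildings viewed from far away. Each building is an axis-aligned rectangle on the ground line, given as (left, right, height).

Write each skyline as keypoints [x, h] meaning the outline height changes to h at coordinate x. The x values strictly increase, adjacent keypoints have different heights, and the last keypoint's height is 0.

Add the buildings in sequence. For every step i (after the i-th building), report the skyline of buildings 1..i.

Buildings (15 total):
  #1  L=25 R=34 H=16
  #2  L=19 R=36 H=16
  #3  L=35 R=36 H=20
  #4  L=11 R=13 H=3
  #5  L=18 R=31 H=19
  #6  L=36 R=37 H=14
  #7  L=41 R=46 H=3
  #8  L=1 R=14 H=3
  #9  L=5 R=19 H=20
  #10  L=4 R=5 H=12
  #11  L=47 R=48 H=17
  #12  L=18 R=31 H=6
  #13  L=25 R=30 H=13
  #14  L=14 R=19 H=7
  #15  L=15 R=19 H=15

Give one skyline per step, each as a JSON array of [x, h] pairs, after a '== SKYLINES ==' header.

== SKYLINES ==
[[25,16],[34,0]]
[[19,16],[36,0]]
[[19,16],[35,20],[36,0]]
[[11,3],[13,0],[19,16],[35,20],[36,0]]
[[11,3],[13,0],[18,19],[31,16],[35,20],[36,0]]
[[11,3],[13,0],[18,19],[31,16],[35,20],[36,14],[37,0]]
[[11,3],[13,0],[18,19],[31,16],[35,20],[36,14],[37,0],[41,3],[46,0]]
[[1,3],[14,0],[18,19],[31,16],[35,20],[36,14],[37,0],[41,3],[46,0]]
[[1,3],[5,20],[19,19],[31,16],[35,20],[36,14],[37,0],[41,3],[46,0]]
[[1,3],[4,12],[5,20],[19,19],[31,16],[35,20],[36,14],[37,0],[41,3],[46,0]]
[[1,3],[4,12],[5,20],[19,19],[31,16],[35,20],[36,14],[37,0],[41,3],[46,0],[47,17],[48,0]]
[[1,3],[4,12],[5,20],[19,19],[31,16],[35,20],[36,14],[37,0],[41,3],[46,0],[47,17],[48,0]]
[[1,3],[4,12],[5,20],[19,19],[31,16],[35,20],[36,14],[37,0],[41,3],[46,0],[47,17],[48,0]]
[[1,3],[4,12],[5,20],[19,19],[31,16],[35,20],[36,14],[37,0],[41,3],[46,0],[47,17],[48,0]]
[[1,3],[4,12],[5,20],[19,19],[31,16],[35,20],[36,14],[37,0],[41,3],[46,0],[47,17],[48,0]]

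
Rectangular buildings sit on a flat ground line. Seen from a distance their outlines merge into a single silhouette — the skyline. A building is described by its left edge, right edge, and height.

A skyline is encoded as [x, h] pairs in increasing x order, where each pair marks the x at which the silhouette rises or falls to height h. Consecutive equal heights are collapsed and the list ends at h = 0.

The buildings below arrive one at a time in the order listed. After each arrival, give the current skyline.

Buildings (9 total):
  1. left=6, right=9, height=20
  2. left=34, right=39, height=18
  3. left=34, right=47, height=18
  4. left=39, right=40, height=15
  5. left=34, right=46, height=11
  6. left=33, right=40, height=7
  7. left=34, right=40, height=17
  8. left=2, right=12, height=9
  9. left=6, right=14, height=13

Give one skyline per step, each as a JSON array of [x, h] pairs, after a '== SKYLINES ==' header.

== SKYLINES ==
[[6,20],[9,0]]
[[6,20],[9,0],[34,18],[39,0]]
[[6,20],[9,0],[34,18],[47,0]]
[[6,20],[9,0],[34,18],[47,0]]
[[6,20],[9,0],[34,18],[47,0]]
[[6,20],[9,0],[33,7],[34,18],[47,0]]
[[6,20],[9,0],[33,7],[34,18],[47,0]]
[[2,9],[6,20],[9,9],[12,0],[33,7],[34,18],[47,0]]
[[2,9],[6,20],[9,13],[14,0],[33,7],[34,18],[47,0]]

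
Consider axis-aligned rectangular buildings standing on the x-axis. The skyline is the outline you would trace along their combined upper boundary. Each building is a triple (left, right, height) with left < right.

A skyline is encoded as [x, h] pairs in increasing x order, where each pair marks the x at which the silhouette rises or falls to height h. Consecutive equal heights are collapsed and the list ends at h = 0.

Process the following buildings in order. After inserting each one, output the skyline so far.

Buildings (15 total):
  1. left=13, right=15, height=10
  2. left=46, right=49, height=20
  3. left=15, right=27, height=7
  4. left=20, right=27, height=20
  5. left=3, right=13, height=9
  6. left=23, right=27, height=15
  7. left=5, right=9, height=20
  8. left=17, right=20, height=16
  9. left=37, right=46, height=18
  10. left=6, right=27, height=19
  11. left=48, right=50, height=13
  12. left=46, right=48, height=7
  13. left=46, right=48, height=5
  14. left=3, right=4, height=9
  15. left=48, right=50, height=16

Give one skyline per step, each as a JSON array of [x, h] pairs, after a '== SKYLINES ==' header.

== SKYLINES ==
[[13,10],[15,0]]
[[13,10],[15,0],[46,20],[49,0]]
[[13,10],[15,7],[27,0],[46,20],[49,0]]
[[13,10],[15,7],[20,20],[27,0],[46,20],[49,0]]
[[3,9],[13,10],[15,7],[20,20],[27,0],[46,20],[49,0]]
[[3,9],[13,10],[15,7],[20,20],[27,0],[46,20],[49,0]]
[[3,9],[5,20],[9,9],[13,10],[15,7],[20,20],[27,0],[46,20],[49,0]]
[[3,9],[5,20],[9,9],[13,10],[15,7],[17,16],[20,20],[27,0],[46,20],[49,0]]
[[3,9],[5,20],[9,9],[13,10],[15,7],[17,16],[20,20],[27,0],[37,18],[46,20],[49,0]]
[[3,9],[5,20],[9,19],[20,20],[27,0],[37,18],[46,20],[49,0]]
[[3,9],[5,20],[9,19],[20,20],[27,0],[37,18],[46,20],[49,13],[50,0]]
[[3,9],[5,20],[9,19],[20,20],[27,0],[37,18],[46,20],[49,13],[50,0]]
[[3,9],[5,20],[9,19],[20,20],[27,0],[37,18],[46,20],[49,13],[50,0]]
[[3,9],[5,20],[9,19],[20,20],[27,0],[37,18],[46,20],[49,13],[50,0]]
[[3,9],[5,20],[9,19],[20,20],[27,0],[37,18],[46,20],[49,16],[50,0]]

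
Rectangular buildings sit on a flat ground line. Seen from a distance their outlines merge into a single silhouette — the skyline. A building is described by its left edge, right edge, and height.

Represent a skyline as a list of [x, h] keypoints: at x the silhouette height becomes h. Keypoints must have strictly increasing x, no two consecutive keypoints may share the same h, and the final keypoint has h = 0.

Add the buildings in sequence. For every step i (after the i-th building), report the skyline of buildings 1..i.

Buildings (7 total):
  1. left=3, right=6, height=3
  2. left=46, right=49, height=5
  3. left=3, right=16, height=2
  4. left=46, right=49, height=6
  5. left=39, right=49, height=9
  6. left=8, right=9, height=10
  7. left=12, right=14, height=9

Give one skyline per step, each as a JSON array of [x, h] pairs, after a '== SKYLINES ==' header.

== SKYLINES ==
[[3,3],[6,0]]
[[3,3],[6,0],[46,5],[49,0]]
[[3,3],[6,2],[16,0],[46,5],[49,0]]
[[3,3],[6,2],[16,0],[46,6],[49,0]]
[[3,3],[6,2],[16,0],[39,9],[49,0]]
[[3,3],[6,2],[8,10],[9,2],[16,0],[39,9],[49,0]]
[[3,3],[6,2],[8,10],[9,2],[12,9],[14,2],[16,0],[39,9],[49,0]]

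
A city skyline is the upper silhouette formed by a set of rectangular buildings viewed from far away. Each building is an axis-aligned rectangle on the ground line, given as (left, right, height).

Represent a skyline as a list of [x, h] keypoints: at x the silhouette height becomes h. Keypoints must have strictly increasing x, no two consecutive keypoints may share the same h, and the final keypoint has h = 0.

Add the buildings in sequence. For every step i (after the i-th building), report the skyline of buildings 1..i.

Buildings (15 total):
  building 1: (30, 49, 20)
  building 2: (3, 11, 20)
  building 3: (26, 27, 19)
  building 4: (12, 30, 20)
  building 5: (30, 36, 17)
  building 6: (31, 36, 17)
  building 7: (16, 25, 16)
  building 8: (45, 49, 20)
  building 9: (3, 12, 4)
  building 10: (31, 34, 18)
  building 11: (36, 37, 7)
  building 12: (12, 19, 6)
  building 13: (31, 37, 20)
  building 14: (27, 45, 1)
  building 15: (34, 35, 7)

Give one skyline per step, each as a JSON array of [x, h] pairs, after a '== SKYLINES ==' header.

== SKYLINES ==
[[30,20],[49,0]]
[[3,20],[11,0],[30,20],[49,0]]
[[3,20],[11,0],[26,19],[27,0],[30,20],[49,0]]
[[3,20],[11,0],[12,20],[49,0]]
[[3,20],[11,0],[12,20],[49,0]]
[[3,20],[11,0],[12,20],[49,0]]
[[3,20],[11,0],[12,20],[49,0]]
[[3,20],[11,0],[12,20],[49,0]]
[[3,20],[11,4],[12,20],[49,0]]
[[3,20],[11,4],[12,20],[49,0]]
[[3,20],[11,4],[12,20],[49,0]]
[[3,20],[11,4],[12,20],[49,0]]
[[3,20],[11,4],[12,20],[49,0]]
[[3,20],[11,4],[12,20],[49,0]]
[[3,20],[11,4],[12,20],[49,0]]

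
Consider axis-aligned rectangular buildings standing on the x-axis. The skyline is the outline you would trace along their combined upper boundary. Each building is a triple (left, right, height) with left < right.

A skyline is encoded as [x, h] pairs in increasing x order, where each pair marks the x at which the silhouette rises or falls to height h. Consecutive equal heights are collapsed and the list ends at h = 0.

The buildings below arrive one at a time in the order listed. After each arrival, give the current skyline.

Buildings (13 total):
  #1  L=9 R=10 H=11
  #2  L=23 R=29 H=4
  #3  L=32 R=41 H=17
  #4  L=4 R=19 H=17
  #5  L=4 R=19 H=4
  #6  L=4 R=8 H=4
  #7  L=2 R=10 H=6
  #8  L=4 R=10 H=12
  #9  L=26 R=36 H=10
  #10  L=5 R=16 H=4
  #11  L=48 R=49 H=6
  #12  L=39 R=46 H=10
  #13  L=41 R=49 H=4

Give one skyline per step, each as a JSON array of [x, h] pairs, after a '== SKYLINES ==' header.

== SKYLINES ==
[[9,11],[10,0]]
[[9,11],[10,0],[23,4],[29,0]]
[[9,11],[10,0],[23,4],[29,0],[32,17],[41,0]]
[[4,17],[19,0],[23,4],[29,0],[32,17],[41,0]]
[[4,17],[19,0],[23,4],[29,0],[32,17],[41,0]]
[[4,17],[19,0],[23,4],[29,0],[32,17],[41,0]]
[[2,6],[4,17],[19,0],[23,4],[29,0],[32,17],[41,0]]
[[2,6],[4,17],[19,0],[23,4],[29,0],[32,17],[41,0]]
[[2,6],[4,17],[19,0],[23,4],[26,10],[32,17],[41,0]]
[[2,6],[4,17],[19,0],[23,4],[26,10],[32,17],[41,0]]
[[2,6],[4,17],[19,0],[23,4],[26,10],[32,17],[41,0],[48,6],[49,0]]
[[2,6],[4,17],[19,0],[23,4],[26,10],[32,17],[41,10],[46,0],[48,6],[49,0]]
[[2,6],[4,17],[19,0],[23,4],[26,10],[32,17],[41,10],[46,4],[48,6],[49,0]]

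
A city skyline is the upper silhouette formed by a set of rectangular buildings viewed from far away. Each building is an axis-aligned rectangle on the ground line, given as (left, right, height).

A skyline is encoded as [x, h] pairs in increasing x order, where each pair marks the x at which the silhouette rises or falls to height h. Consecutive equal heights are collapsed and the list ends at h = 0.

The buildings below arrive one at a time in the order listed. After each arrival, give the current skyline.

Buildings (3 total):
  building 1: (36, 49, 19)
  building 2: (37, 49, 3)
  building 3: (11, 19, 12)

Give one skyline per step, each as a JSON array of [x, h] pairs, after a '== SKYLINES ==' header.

== SKYLINES ==
[[36,19],[49,0]]
[[36,19],[49,0]]
[[11,12],[19,0],[36,19],[49,0]]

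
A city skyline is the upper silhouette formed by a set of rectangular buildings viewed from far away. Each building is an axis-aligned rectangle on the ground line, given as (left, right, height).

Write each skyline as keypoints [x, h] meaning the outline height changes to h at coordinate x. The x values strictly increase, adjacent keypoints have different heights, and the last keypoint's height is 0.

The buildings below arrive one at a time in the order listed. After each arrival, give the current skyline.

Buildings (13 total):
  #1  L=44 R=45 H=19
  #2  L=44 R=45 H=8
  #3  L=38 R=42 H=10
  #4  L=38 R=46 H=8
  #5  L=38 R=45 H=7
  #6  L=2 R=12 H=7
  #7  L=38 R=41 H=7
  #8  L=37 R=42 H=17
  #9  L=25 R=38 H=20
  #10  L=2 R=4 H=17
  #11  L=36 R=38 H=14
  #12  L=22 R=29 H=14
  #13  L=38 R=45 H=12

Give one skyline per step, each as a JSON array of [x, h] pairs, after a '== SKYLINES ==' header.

== SKYLINES ==
[[44,19],[45,0]]
[[44,19],[45,0]]
[[38,10],[42,0],[44,19],[45,0]]
[[38,10],[42,8],[44,19],[45,8],[46,0]]
[[38,10],[42,8],[44,19],[45,8],[46,0]]
[[2,7],[12,0],[38,10],[42,8],[44,19],[45,8],[46,0]]
[[2,7],[12,0],[38,10],[42,8],[44,19],[45,8],[46,0]]
[[2,7],[12,0],[37,17],[42,8],[44,19],[45,8],[46,0]]
[[2,7],[12,0],[25,20],[38,17],[42,8],[44,19],[45,8],[46,0]]
[[2,17],[4,7],[12,0],[25,20],[38,17],[42,8],[44,19],[45,8],[46,0]]
[[2,17],[4,7],[12,0],[25,20],[38,17],[42,8],[44,19],[45,8],[46,0]]
[[2,17],[4,7],[12,0],[22,14],[25,20],[38,17],[42,8],[44,19],[45,8],[46,0]]
[[2,17],[4,7],[12,0],[22,14],[25,20],[38,17],[42,12],[44,19],[45,8],[46,0]]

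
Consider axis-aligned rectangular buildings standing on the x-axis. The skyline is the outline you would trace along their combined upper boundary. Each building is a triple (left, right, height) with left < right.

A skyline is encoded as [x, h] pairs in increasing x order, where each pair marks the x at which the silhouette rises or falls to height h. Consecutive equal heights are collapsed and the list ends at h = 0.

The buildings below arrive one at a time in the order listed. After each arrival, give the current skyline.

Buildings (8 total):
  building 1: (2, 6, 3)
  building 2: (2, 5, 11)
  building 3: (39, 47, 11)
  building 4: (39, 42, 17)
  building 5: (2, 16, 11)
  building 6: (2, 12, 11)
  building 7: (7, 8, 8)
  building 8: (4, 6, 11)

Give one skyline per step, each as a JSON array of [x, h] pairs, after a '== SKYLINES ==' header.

== SKYLINES ==
[[2,3],[6,0]]
[[2,11],[5,3],[6,0]]
[[2,11],[5,3],[6,0],[39,11],[47,0]]
[[2,11],[5,3],[6,0],[39,17],[42,11],[47,0]]
[[2,11],[16,0],[39,17],[42,11],[47,0]]
[[2,11],[16,0],[39,17],[42,11],[47,0]]
[[2,11],[16,0],[39,17],[42,11],[47,0]]
[[2,11],[16,0],[39,17],[42,11],[47,0]]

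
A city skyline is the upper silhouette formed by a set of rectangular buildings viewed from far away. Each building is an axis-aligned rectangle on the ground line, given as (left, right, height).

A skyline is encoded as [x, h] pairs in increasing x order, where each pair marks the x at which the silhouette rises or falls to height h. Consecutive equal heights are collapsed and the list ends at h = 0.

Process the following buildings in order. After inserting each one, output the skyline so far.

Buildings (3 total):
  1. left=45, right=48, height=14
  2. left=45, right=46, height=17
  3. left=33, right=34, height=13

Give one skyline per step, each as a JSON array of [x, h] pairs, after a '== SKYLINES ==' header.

== SKYLINES ==
[[45,14],[48,0]]
[[45,17],[46,14],[48,0]]
[[33,13],[34,0],[45,17],[46,14],[48,0]]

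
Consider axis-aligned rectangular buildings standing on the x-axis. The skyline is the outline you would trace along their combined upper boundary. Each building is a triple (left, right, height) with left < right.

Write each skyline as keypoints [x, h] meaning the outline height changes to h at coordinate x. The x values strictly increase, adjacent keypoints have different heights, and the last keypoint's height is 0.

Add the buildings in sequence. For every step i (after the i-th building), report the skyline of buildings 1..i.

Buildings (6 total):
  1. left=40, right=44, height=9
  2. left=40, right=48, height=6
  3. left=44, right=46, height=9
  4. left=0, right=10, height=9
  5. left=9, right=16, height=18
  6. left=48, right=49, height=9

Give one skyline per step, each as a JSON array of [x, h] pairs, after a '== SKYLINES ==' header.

== SKYLINES ==
[[40,9],[44,0]]
[[40,9],[44,6],[48,0]]
[[40,9],[46,6],[48,0]]
[[0,9],[10,0],[40,9],[46,6],[48,0]]
[[0,9],[9,18],[16,0],[40,9],[46,6],[48,0]]
[[0,9],[9,18],[16,0],[40,9],[46,6],[48,9],[49,0]]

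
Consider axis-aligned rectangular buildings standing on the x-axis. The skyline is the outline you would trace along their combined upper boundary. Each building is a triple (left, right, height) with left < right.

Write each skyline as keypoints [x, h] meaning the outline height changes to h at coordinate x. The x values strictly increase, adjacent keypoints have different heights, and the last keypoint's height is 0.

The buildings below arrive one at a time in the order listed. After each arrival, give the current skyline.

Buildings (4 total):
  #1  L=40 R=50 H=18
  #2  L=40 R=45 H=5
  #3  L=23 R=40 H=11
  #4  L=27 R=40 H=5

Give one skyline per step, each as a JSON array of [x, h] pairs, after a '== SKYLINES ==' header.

== SKYLINES ==
[[40,18],[50,0]]
[[40,18],[50,0]]
[[23,11],[40,18],[50,0]]
[[23,11],[40,18],[50,0]]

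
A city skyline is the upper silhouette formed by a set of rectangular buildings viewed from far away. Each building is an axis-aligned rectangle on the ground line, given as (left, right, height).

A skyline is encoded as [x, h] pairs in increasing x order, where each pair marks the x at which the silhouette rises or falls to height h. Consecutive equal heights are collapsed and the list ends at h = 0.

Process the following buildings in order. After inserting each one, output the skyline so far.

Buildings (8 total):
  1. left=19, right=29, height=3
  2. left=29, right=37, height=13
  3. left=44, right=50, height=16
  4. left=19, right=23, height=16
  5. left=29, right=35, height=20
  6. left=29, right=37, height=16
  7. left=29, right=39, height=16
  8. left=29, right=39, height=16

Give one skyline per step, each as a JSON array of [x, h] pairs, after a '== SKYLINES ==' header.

== SKYLINES ==
[[19,3],[29,0]]
[[19,3],[29,13],[37,0]]
[[19,3],[29,13],[37,0],[44,16],[50,0]]
[[19,16],[23,3],[29,13],[37,0],[44,16],[50,0]]
[[19,16],[23,3],[29,20],[35,13],[37,0],[44,16],[50,0]]
[[19,16],[23,3],[29,20],[35,16],[37,0],[44,16],[50,0]]
[[19,16],[23,3],[29,20],[35,16],[39,0],[44,16],[50,0]]
[[19,16],[23,3],[29,20],[35,16],[39,0],[44,16],[50,0]]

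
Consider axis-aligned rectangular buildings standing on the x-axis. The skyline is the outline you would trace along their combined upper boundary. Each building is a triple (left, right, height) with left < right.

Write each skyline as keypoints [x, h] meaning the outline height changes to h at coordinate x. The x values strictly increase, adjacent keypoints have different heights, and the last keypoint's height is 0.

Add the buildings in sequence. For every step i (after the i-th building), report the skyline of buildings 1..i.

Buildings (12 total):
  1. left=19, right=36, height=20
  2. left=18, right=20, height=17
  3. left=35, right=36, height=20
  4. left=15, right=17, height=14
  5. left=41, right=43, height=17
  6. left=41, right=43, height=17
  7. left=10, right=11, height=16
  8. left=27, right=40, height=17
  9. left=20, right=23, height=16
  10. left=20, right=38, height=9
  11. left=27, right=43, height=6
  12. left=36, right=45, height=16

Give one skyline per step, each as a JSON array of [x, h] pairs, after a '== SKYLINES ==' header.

== SKYLINES ==
[[19,20],[36,0]]
[[18,17],[19,20],[36,0]]
[[18,17],[19,20],[36,0]]
[[15,14],[17,0],[18,17],[19,20],[36,0]]
[[15,14],[17,0],[18,17],[19,20],[36,0],[41,17],[43,0]]
[[15,14],[17,0],[18,17],[19,20],[36,0],[41,17],[43,0]]
[[10,16],[11,0],[15,14],[17,0],[18,17],[19,20],[36,0],[41,17],[43,0]]
[[10,16],[11,0],[15,14],[17,0],[18,17],[19,20],[36,17],[40,0],[41,17],[43,0]]
[[10,16],[11,0],[15,14],[17,0],[18,17],[19,20],[36,17],[40,0],[41,17],[43,0]]
[[10,16],[11,0],[15,14],[17,0],[18,17],[19,20],[36,17],[40,0],[41,17],[43,0]]
[[10,16],[11,0],[15,14],[17,0],[18,17],[19,20],[36,17],[40,6],[41,17],[43,0]]
[[10,16],[11,0],[15,14],[17,0],[18,17],[19,20],[36,17],[40,16],[41,17],[43,16],[45,0]]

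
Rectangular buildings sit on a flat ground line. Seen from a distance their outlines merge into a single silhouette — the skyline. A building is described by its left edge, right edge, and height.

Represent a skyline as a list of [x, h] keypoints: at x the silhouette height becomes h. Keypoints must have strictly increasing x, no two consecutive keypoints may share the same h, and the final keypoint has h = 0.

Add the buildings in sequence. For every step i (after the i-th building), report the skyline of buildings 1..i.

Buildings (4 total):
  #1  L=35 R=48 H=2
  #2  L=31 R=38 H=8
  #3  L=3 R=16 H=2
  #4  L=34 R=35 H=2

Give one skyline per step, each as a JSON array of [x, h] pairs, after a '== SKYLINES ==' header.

== SKYLINES ==
[[35,2],[48,0]]
[[31,8],[38,2],[48,0]]
[[3,2],[16,0],[31,8],[38,2],[48,0]]
[[3,2],[16,0],[31,8],[38,2],[48,0]]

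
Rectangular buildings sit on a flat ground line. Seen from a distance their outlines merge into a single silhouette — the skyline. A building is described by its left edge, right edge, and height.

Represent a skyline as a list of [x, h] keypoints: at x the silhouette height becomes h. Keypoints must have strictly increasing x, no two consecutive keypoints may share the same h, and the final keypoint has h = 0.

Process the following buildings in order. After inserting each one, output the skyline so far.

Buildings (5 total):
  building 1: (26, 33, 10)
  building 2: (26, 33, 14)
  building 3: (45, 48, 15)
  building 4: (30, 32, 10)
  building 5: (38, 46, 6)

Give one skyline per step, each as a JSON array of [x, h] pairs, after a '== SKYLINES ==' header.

== SKYLINES ==
[[26,10],[33,0]]
[[26,14],[33,0]]
[[26,14],[33,0],[45,15],[48,0]]
[[26,14],[33,0],[45,15],[48,0]]
[[26,14],[33,0],[38,6],[45,15],[48,0]]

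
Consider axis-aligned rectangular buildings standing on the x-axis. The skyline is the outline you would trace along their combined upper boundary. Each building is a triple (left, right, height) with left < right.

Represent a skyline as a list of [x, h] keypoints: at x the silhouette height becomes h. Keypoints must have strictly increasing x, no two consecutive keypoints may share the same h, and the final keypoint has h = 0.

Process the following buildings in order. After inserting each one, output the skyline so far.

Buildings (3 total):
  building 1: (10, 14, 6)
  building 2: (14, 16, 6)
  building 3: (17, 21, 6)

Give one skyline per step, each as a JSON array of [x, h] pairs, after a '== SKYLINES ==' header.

== SKYLINES ==
[[10,6],[14,0]]
[[10,6],[16,0]]
[[10,6],[16,0],[17,6],[21,0]]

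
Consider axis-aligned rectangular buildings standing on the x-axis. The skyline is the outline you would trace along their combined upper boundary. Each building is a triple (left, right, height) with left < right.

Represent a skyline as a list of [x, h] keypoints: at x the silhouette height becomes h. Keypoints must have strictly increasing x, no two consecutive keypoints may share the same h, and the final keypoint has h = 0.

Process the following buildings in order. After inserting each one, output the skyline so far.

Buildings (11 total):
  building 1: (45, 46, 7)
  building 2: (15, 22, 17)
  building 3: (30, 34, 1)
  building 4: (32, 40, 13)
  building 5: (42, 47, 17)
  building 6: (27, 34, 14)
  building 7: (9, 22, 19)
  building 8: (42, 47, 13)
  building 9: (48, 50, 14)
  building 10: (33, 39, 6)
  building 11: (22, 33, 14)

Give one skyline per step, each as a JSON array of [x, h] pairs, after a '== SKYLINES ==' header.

== SKYLINES ==
[[45,7],[46,0]]
[[15,17],[22,0],[45,7],[46,0]]
[[15,17],[22,0],[30,1],[34,0],[45,7],[46,0]]
[[15,17],[22,0],[30,1],[32,13],[40,0],[45,7],[46,0]]
[[15,17],[22,0],[30,1],[32,13],[40,0],[42,17],[47,0]]
[[15,17],[22,0],[27,14],[34,13],[40,0],[42,17],[47,0]]
[[9,19],[22,0],[27,14],[34,13],[40,0],[42,17],[47,0]]
[[9,19],[22,0],[27,14],[34,13],[40,0],[42,17],[47,0]]
[[9,19],[22,0],[27,14],[34,13],[40,0],[42,17],[47,0],[48,14],[50,0]]
[[9,19],[22,0],[27,14],[34,13],[40,0],[42,17],[47,0],[48,14],[50,0]]
[[9,19],[22,14],[34,13],[40,0],[42,17],[47,0],[48,14],[50,0]]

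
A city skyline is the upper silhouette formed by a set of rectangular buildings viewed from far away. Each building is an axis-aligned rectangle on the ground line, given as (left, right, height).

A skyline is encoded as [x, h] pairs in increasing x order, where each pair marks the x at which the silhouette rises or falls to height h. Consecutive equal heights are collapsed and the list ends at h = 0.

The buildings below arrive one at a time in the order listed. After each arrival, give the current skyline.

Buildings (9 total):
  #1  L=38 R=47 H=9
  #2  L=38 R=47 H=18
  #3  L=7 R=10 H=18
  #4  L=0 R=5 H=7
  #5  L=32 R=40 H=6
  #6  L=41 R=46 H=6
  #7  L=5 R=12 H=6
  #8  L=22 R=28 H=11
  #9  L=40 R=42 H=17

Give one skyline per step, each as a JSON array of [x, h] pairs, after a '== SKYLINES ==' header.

== SKYLINES ==
[[38,9],[47,0]]
[[38,18],[47,0]]
[[7,18],[10,0],[38,18],[47,0]]
[[0,7],[5,0],[7,18],[10,0],[38,18],[47,0]]
[[0,7],[5,0],[7,18],[10,0],[32,6],[38,18],[47,0]]
[[0,7],[5,0],[7,18],[10,0],[32,6],[38,18],[47,0]]
[[0,7],[5,6],[7,18],[10,6],[12,0],[32,6],[38,18],[47,0]]
[[0,7],[5,6],[7,18],[10,6],[12,0],[22,11],[28,0],[32,6],[38,18],[47,0]]
[[0,7],[5,6],[7,18],[10,6],[12,0],[22,11],[28,0],[32,6],[38,18],[47,0]]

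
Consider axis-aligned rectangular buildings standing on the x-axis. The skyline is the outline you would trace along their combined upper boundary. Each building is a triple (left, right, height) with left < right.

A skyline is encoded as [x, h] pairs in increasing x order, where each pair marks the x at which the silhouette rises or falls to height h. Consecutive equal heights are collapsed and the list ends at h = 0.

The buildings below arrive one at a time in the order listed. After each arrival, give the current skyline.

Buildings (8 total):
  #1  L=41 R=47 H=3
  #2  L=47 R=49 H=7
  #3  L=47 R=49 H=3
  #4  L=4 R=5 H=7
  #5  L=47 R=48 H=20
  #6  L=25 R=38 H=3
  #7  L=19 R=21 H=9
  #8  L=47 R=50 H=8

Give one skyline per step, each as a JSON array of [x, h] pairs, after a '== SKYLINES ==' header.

== SKYLINES ==
[[41,3],[47,0]]
[[41,3],[47,7],[49,0]]
[[41,3],[47,7],[49,0]]
[[4,7],[5,0],[41,3],[47,7],[49,0]]
[[4,7],[5,0],[41,3],[47,20],[48,7],[49,0]]
[[4,7],[5,0],[25,3],[38,0],[41,3],[47,20],[48,7],[49,0]]
[[4,7],[5,0],[19,9],[21,0],[25,3],[38,0],[41,3],[47,20],[48,7],[49,0]]
[[4,7],[5,0],[19,9],[21,0],[25,3],[38,0],[41,3],[47,20],[48,8],[50,0]]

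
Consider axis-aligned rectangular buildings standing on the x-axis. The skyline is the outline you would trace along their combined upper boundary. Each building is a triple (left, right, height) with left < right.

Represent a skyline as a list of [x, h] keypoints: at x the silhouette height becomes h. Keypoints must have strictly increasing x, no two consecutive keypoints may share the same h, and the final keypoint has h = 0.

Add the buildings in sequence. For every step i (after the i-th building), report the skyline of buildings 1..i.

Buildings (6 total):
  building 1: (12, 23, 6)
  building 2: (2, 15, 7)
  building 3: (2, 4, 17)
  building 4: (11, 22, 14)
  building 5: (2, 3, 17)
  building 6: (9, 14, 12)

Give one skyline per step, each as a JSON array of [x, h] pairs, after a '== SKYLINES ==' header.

== SKYLINES ==
[[12,6],[23,0]]
[[2,7],[15,6],[23,0]]
[[2,17],[4,7],[15,6],[23,0]]
[[2,17],[4,7],[11,14],[22,6],[23,0]]
[[2,17],[4,7],[11,14],[22,6],[23,0]]
[[2,17],[4,7],[9,12],[11,14],[22,6],[23,0]]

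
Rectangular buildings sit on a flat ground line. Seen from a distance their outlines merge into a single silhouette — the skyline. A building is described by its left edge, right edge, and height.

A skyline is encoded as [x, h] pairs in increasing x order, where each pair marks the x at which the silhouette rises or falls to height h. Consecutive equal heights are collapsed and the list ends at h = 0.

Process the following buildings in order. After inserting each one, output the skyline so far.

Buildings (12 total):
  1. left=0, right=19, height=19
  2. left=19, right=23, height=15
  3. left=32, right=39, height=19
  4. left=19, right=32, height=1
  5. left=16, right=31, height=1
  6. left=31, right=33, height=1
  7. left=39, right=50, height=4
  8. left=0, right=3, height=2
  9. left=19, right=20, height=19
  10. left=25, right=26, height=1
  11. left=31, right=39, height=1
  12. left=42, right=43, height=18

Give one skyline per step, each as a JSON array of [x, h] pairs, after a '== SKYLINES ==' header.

== SKYLINES ==
[[0,19],[19,0]]
[[0,19],[19,15],[23,0]]
[[0,19],[19,15],[23,0],[32,19],[39,0]]
[[0,19],[19,15],[23,1],[32,19],[39,0]]
[[0,19],[19,15],[23,1],[32,19],[39,0]]
[[0,19],[19,15],[23,1],[32,19],[39,0]]
[[0,19],[19,15],[23,1],[32,19],[39,4],[50,0]]
[[0,19],[19,15],[23,1],[32,19],[39,4],[50,0]]
[[0,19],[20,15],[23,1],[32,19],[39,4],[50,0]]
[[0,19],[20,15],[23,1],[32,19],[39,4],[50,0]]
[[0,19],[20,15],[23,1],[32,19],[39,4],[50,0]]
[[0,19],[20,15],[23,1],[32,19],[39,4],[42,18],[43,4],[50,0]]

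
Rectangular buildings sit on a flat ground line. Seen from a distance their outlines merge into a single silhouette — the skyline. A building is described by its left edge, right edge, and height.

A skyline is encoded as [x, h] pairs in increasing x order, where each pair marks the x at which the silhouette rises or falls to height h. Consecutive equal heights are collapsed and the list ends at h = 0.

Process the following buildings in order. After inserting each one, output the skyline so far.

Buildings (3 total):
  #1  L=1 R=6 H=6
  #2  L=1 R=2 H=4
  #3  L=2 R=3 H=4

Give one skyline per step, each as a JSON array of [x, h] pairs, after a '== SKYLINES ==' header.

== SKYLINES ==
[[1,6],[6,0]]
[[1,6],[6,0]]
[[1,6],[6,0]]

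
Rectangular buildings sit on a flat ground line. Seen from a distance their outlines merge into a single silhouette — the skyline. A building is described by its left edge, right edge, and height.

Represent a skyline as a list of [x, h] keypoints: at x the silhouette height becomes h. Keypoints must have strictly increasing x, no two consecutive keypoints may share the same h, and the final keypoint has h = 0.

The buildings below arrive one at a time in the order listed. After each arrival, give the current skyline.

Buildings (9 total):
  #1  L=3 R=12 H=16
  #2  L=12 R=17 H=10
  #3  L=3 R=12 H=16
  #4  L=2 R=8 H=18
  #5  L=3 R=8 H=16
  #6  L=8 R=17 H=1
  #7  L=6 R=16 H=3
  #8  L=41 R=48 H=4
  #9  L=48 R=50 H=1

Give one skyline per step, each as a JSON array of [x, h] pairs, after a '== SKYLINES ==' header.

== SKYLINES ==
[[3,16],[12,0]]
[[3,16],[12,10],[17,0]]
[[3,16],[12,10],[17,0]]
[[2,18],[8,16],[12,10],[17,0]]
[[2,18],[8,16],[12,10],[17,0]]
[[2,18],[8,16],[12,10],[17,0]]
[[2,18],[8,16],[12,10],[17,0]]
[[2,18],[8,16],[12,10],[17,0],[41,4],[48,0]]
[[2,18],[8,16],[12,10],[17,0],[41,4],[48,1],[50,0]]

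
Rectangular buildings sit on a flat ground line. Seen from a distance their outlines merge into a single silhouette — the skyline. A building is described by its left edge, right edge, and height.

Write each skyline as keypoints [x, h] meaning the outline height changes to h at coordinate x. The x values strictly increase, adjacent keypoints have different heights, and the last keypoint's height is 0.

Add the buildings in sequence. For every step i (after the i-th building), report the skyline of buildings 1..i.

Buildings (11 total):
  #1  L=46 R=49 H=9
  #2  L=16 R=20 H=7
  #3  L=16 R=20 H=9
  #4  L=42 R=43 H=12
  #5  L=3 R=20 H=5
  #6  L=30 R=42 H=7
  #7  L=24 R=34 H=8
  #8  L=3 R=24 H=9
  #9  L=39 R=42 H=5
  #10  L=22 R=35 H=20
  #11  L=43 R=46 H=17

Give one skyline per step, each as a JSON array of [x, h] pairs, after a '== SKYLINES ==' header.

== SKYLINES ==
[[46,9],[49,0]]
[[16,7],[20,0],[46,9],[49,0]]
[[16,9],[20,0],[46,9],[49,0]]
[[16,9],[20,0],[42,12],[43,0],[46,9],[49,0]]
[[3,5],[16,9],[20,0],[42,12],[43,0],[46,9],[49,0]]
[[3,5],[16,9],[20,0],[30,7],[42,12],[43,0],[46,9],[49,0]]
[[3,5],[16,9],[20,0],[24,8],[34,7],[42,12],[43,0],[46,9],[49,0]]
[[3,9],[24,8],[34,7],[42,12],[43,0],[46,9],[49,0]]
[[3,9],[24,8],[34,7],[42,12],[43,0],[46,9],[49,0]]
[[3,9],[22,20],[35,7],[42,12],[43,0],[46,9],[49,0]]
[[3,9],[22,20],[35,7],[42,12],[43,17],[46,9],[49,0]]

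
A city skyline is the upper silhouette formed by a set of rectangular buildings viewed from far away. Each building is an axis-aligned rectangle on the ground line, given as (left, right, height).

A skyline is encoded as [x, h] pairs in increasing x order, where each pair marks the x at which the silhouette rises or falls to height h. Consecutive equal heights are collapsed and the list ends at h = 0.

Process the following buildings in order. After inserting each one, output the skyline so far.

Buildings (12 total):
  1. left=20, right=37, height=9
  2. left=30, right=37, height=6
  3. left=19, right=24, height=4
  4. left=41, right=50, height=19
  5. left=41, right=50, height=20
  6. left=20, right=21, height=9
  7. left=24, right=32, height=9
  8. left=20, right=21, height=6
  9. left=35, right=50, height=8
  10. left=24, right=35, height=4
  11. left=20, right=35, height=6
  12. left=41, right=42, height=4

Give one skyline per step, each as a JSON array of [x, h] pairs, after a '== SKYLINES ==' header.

== SKYLINES ==
[[20,9],[37,0]]
[[20,9],[37,0]]
[[19,4],[20,9],[37,0]]
[[19,4],[20,9],[37,0],[41,19],[50,0]]
[[19,4],[20,9],[37,0],[41,20],[50,0]]
[[19,4],[20,9],[37,0],[41,20],[50,0]]
[[19,4],[20,9],[37,0],[41,20],[50,0]]
[[19,4],[20,9],[37,0],[41,20],[50,0]]
[[19,4],[20,9],[37,8],[41,20],[50,0]]
[[19,4],[20,9],[37,8],[41,20],[50,0]]
[[19,4],[20,9],[37,8],[41,20],[50,0]]
[[19,4],[20,9],[37,8],[41,20],[50,0]]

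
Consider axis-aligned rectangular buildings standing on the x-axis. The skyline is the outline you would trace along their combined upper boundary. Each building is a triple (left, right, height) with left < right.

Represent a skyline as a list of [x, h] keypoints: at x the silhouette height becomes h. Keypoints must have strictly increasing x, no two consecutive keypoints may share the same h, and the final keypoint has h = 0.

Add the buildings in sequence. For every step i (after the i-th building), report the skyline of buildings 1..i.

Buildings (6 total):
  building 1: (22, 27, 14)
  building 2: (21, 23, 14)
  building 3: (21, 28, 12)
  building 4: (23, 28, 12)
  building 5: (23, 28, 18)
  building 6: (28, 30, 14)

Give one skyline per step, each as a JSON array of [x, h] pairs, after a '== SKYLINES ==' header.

== SKYLINES ==
[[22,14],[27,0]]
[[21,14],[27,0]]
[[21,14],[27,12],[28,0]]
[[21,14],[27,12],[28,0]]
[[21,14],[23,18],[28,0]]
[[21,14],[23,18],[28,14],[30,0]]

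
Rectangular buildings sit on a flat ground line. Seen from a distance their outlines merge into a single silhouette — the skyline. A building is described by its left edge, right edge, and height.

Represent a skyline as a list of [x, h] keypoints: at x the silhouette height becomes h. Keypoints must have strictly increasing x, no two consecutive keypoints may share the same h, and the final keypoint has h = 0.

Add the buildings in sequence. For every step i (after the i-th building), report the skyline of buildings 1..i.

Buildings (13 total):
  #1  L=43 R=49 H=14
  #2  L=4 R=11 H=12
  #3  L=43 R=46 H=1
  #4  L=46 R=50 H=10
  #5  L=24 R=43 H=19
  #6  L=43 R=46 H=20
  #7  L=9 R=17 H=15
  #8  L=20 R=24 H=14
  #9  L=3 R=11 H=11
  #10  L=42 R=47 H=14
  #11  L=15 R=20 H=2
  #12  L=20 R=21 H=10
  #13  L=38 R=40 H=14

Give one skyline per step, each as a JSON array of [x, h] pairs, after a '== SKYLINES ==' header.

== SKYLINES ==
[[43,14],[49,0]]
[[4,12],[11,0],[43,14],[49,0]]
[[4,12],[11,0],[43,14],[49,0]]
[[4,12],[11,0],[43,14],[49,10],[50,0]]
[[4,12],[11,0],[24,19],[43,14],[49,10],[50,0]]
[[4,12],[11,0],[24,19],[43,20],[46,14],[49,10],[50,0]]
[[4,12],[9,15],[17,0],[24,19],[43,20],[46,14],[49,10],[50,0]]
[[4,12],[9,15],[17,0],[20,14],[24,19],[43,20],[46,14],[49,10],[50,0]]
[[3,11],[4,12],[9,15],[17,0],[20,14],[24,19],[43,20],[46,14],[49,10],[50,0]]
[[3,11],[4,12],[9,15],[17,0],[20,14],[24,19],[43,20],[46,14],[49,10],[50,0]]
[[3,11],[4,12],[9,15],[17,2],[20,14],[24,19],[43,20],[46,14],[49,10],[50,0]]
[[3,11],[4,12],[9,15],[17,2],[20,14],[24,19],[43,20],[46,14],[49,10],[50,0]]
[[3,11],[4,12],[9,15],[17,2],[20,14],[24,19],[43,20],[46,14],[49,10],[50,0]]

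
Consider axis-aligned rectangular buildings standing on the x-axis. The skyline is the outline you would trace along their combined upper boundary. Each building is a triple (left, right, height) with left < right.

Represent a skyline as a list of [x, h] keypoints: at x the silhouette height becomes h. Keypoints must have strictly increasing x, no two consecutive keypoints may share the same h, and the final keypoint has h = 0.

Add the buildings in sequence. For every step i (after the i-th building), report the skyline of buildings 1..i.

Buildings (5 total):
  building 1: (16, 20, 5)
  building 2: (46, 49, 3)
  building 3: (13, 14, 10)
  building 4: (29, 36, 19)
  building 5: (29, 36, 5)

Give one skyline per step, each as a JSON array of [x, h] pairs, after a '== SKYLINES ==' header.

== SKYLINES ==
[[16,5],[20,0]]
[[16,5],[20,0],[46,3],[49,0]]
[[13,10],[14,0],[16,5],[20,0],[46,3],[49,0]]
[[13,10],[14,0],[16,5],[20,0],[29,19],[36,0],[46,3],[49,0]]
[[13,10],[14,0],[16,5],[20,0],[29,19],[36,0],[46,3],[49,0]]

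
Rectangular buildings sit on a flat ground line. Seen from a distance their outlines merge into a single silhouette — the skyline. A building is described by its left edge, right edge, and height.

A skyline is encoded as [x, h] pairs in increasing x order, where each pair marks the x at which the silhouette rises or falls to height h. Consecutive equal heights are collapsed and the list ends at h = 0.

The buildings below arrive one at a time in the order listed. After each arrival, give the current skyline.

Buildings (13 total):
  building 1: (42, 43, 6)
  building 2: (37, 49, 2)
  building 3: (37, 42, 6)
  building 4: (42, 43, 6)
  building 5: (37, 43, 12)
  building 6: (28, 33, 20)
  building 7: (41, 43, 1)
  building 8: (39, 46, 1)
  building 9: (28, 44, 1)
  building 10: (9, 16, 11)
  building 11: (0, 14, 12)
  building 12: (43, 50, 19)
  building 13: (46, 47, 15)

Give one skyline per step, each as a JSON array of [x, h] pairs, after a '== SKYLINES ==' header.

== SKYLINES ==
[[42,6],[43,0]]
[[37,2],[42,6],[43,2],[49,0]]
[[37,6],[43,2],[49,0]]
[[37,6],[43,2],[49,0]]
[[37,12],[43,2],[49,0]]
[[28,20],[33,0],[37,12],[43,2],[49,0]]
[[28,20],[33,0],[37,12],[43,2],[49,0]]
[[28,20],[33,0],[37,12],[43,2],[49,0]]
[[28,20],[33,1],[37,12],[43,2],[49,0]]
[[9,11],[16,0],[28,20],[33,1],[37,12],[43,2],[49,0]]
[[0,12],[14,11],[16,0],[28,20],[33,1],[37,12],[43,2],[49,0]]
[[0,12],[14,11],[16,0],[28,20],[33,1],[37,12],[43,19],[50,0]]
[[0,12],[14,11],[16,0],[28,20],[33,1],[37,12],[43,19],[50,0]]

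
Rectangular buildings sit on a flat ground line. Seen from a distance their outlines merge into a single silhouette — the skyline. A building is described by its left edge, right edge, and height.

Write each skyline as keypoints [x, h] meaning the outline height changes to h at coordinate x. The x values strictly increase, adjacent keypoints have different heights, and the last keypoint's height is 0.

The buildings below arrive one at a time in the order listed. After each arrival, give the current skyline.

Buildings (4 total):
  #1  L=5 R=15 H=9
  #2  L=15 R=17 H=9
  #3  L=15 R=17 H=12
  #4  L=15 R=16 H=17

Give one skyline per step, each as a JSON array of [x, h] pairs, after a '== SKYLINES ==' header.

== SKYLINES ==
[[5,9],[15,0]]
[[5,9],[17,0]]
[[5,9],[15,12],[17,0]]
[[5,9],[15,17],[16,12],[17,0]]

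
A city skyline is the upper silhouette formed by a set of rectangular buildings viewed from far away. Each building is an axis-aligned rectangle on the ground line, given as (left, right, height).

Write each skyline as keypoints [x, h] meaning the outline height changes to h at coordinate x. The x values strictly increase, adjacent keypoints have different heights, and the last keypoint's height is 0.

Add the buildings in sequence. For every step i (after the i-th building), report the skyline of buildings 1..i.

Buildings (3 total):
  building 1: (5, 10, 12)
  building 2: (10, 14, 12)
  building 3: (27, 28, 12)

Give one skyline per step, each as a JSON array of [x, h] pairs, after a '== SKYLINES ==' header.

== SKYLINES ==
[[5,12],[10,0]]
[[5,12],[14,0]]
[[5,12],[14,0],[27,12],[28,0]]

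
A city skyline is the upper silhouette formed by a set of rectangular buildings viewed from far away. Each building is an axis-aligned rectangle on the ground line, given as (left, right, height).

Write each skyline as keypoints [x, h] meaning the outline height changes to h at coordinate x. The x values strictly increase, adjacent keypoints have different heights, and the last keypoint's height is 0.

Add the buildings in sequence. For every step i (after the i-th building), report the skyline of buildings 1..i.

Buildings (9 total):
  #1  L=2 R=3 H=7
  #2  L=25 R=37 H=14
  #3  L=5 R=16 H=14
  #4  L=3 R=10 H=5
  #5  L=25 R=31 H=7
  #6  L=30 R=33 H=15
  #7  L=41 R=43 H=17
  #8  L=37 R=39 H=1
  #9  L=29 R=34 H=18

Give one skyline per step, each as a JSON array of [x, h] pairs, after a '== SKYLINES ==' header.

== SKYLINES ==
[[2,7],[3,0]]
[[2,7],[3,0],[25,14],[37,0]]
[[2,7],[3,0],[5,14],[16,0],[25,14],[37,0]]
[[2,7],[3,5],[5,14],[16,0],[25,14],[37,0]]
[[2,7],[3,5],[5,14],[16,0],[25,14],[37,0]]
[[2,7],[3,5],[5,14],[16,0],[25,14],[30,15],[33,14],[37,0]]
[[2,7],[3,5],[5,14],[16,0],[25,14],[30,15],[33,14],[37,0],[41,17],[43,0]]
[[2,7],[3,5],[5,14],[16,0],[25,14],[30,15],[33,14],[37,1],[39,0],[41,17],[43,0]]
[[2,7],[3,5],[5,14],[16,0],[25,14],[29,18],[34,14],[37,1],[39,0],[41,17],[43,0]]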